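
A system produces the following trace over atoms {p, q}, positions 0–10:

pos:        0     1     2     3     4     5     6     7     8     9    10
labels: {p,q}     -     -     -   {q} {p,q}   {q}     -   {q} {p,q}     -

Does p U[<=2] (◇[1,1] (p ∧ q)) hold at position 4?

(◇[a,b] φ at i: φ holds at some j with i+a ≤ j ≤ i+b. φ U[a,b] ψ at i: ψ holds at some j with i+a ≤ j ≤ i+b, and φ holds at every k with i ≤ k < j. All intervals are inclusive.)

Holds

Need some j in [4,6] with ◇[1,1] (p ∧ q), and p at every k in [4,j-1].
  j=4: ◇[1,1] (p ∧ q) holds; no prefix to check → satisfied.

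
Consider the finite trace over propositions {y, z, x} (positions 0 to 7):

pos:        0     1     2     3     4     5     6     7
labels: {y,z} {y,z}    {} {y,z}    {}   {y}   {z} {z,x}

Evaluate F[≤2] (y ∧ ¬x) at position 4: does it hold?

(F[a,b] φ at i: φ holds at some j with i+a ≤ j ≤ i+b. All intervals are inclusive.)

Holds

Check (y ∧ ¬x) at each j in [4,6]:
  j=4: false
  j=5: true
  j=6: false
Found at j=5 → formula holds.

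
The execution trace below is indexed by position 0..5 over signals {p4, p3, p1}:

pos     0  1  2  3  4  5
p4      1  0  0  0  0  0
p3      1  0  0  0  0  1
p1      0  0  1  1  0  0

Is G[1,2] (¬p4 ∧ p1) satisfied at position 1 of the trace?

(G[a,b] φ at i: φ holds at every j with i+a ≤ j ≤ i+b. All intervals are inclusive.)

Holds

Check (¬p4 ∧ p1) at every j in [2,3]:
  j=2: true
  j=3: true
All positions satisfy it → formula holds.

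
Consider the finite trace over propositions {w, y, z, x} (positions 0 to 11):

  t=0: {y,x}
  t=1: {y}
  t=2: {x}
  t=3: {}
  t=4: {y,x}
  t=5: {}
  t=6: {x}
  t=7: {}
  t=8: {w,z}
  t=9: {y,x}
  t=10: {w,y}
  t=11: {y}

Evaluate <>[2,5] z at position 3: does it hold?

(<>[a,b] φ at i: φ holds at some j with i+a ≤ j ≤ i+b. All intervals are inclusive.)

Check z at each j in [5,8]:
  j=5: false
  j=6: false
  j=7: false
  j=8: true
Found at j=8 → formula holds.

Yes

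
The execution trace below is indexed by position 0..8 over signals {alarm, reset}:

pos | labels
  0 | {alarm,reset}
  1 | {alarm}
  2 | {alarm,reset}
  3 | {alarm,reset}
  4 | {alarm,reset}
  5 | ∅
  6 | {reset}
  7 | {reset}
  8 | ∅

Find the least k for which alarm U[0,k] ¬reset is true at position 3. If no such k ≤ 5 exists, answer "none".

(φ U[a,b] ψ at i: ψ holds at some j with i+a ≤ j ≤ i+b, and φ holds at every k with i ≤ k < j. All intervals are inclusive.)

Need earliest j ≥ 3 with ¬reset, and alarm at every k in [3,j-1].
  j=3: rhs fails.
  j=4: rhs fails.
  j=5: rhs holds; lhs holds on [3,4]. k = 2.

2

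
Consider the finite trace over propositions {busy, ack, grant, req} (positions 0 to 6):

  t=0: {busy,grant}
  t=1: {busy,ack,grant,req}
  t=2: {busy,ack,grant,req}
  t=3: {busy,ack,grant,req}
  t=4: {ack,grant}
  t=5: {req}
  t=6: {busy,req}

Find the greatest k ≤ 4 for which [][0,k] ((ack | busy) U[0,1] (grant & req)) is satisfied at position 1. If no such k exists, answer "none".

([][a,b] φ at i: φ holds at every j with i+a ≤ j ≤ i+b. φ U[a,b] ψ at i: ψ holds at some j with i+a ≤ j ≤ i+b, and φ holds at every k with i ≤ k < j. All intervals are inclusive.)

((ack | busy) U[0,1] (grant & req)) must hold from j=1 onward; find where it first fails.
  j=1: holds
  j=2: holds
  j=3: holds
  j=4: fails
Holds on [1,3], so largest k = 2.

2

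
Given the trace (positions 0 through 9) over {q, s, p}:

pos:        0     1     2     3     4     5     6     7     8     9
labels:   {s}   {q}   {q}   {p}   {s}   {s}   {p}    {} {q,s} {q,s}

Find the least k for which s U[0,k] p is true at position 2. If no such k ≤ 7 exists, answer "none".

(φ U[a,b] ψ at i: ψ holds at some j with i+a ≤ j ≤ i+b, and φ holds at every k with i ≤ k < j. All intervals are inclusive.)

none

Need earliest j ≥ 2 with p, and s at every k in [2,j-1].
  j=2: rhs fails.
  j=3: rhs holds but lhs fails at k=2.
  j=4: rhs fails.
  j=5: rhs fails.
  j=6: rhs holds but lhs fails at k=2.
  j=7: rhs fails.
  j=8: rhs fails.
  j=9: rhs fails.
No witness within the range → none.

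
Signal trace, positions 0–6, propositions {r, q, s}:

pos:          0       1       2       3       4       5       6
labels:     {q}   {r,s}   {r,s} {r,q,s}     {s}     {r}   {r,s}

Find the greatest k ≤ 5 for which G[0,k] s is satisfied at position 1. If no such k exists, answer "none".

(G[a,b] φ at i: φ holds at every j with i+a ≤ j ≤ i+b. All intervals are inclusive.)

3

s must hold from j=1 onward; find where it first fails.
  j=1: holds
  j=2: holds
  j=3: holds
  j=4: holds
  j=5: fails
Holds on [1,4], so largest k = 3.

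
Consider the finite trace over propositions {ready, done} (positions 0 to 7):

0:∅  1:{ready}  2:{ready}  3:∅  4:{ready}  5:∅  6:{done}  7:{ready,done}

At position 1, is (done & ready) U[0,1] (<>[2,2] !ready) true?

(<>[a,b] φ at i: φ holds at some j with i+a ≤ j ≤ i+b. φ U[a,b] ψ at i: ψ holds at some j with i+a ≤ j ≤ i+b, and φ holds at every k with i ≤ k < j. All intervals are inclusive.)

Need some j in [1,2] with <>[2,2] !ready, and (done & ready) at every k in [1,j-1].
  j=1: <>[2,2] !ready holds; no prefix to check → satisfied.

True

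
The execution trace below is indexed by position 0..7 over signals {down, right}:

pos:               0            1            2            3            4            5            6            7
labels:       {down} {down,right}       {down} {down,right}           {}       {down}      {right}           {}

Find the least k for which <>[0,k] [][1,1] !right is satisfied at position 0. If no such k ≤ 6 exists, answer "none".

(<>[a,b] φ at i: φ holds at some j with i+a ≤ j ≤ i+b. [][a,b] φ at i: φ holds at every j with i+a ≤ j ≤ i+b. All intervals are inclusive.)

Scan j = 0,1,… for [][1,1] !right:
  j=0: fails
  j=1: holds
First hit at j=1, so smallest k = 1-0 = 1.

1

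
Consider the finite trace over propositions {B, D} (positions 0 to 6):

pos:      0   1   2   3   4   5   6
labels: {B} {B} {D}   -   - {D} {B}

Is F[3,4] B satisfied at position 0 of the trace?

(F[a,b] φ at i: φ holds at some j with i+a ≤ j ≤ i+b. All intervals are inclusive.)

Check B at each j in [3,4]:
  j=3: false
  j=4: false
No position in the window satisfies it → formula fails.

False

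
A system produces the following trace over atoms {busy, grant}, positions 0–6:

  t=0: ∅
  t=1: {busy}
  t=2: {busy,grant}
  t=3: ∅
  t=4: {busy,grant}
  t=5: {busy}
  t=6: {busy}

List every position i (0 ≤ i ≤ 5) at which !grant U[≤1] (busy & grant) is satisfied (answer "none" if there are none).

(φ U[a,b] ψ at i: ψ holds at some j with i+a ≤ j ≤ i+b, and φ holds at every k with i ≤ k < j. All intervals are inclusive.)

1, 2, 3, 4

Evaluate at each i in [0,5]:
  i=0: ✗ (no rhs in [0,1])
  i=1: ✓ (rhs at j=2; lhs holds on [1,1])
  i=2: ✓ (rhs at j=2)
  i=3: ✓ (rhs at j=4; lhs holds on [3,3])
  i=4: ✓ (rhs at j=4)
  i=5: ✗ (no rhs in [5,6])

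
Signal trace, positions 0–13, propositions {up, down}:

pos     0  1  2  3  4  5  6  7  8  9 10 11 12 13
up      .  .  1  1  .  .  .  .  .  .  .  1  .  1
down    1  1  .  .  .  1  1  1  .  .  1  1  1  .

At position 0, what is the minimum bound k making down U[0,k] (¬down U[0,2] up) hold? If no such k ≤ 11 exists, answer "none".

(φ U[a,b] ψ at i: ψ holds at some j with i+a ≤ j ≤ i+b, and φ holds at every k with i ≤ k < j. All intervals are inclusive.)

Need earliest j ≥ 0 with (¬down U[0,2] up), and down at every k in [0,j-1].
  j=0: rhs fails.
  j=1: rhs fails.
  j=2: rhs holds; lhs holds on [0,1]. k = 2.

2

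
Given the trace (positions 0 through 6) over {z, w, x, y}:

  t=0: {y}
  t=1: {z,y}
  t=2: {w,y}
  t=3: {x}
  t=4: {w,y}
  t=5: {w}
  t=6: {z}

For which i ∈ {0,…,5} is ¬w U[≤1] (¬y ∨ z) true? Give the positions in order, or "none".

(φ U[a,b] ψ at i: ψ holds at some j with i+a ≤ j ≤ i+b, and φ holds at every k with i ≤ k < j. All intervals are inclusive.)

0, 1, 3, 5

Evaluate at each i in [0,5]:
  i=0: ✓ (rhs at j=1; lhs holds on [0,0])
  i=1: ✓ (rhs at j=1)
  i=2: ✗ (lhs fails at k=2 before rhs at j=3)
  i=3: ✓ (rhs at j=3)
  i=4: ✗ (lhs fails at k=4 before rhs at j=5)
  i=5: ✓ (rhs at j=5)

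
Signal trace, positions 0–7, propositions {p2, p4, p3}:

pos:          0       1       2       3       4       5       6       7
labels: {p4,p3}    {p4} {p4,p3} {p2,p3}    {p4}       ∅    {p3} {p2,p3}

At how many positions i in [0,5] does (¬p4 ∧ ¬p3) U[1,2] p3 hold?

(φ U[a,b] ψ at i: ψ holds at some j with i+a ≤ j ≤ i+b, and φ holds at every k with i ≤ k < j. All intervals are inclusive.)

Evaluate at each i in [0,5]:
  i=0: ✗ (lhs fails at k=0 before rhs at j=2)
  i=1: ✗ (lhs fails at k=1 before rhs at j=2)
  i=2: ✗ (lhs fails at k=2 before rhs at j=3)
  i=3: ✗ (no rhs in [4,5])
  i=4: ✗ (lhs fails at k=4 before rhs at j=6)
  i=5: ✓ (rhs at j=6; lhs holds on [5,5])
Positions where it holds: {5} → 1.

1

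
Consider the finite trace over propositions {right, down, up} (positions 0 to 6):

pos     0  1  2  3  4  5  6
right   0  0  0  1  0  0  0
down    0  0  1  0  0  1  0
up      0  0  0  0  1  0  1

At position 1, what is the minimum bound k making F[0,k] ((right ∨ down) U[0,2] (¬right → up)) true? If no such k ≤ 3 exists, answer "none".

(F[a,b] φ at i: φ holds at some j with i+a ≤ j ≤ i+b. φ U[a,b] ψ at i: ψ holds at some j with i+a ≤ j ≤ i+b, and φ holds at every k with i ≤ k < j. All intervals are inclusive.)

Scan j = 1,2,… for ((right ∨ down) U[0,2] (¬right → up)):
  j=1: fails
  j=2: holds
First hit at j=2, so smallest k = 2-1 = 1.

1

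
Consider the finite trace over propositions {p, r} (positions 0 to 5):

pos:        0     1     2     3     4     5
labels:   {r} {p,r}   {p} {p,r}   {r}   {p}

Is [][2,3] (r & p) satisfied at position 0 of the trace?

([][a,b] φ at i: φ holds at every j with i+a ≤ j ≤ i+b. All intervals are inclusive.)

Check (r & p) at every j in [2,3]:
  j=2: false
  j=3: true
Fails at j=2 → formula fails.

No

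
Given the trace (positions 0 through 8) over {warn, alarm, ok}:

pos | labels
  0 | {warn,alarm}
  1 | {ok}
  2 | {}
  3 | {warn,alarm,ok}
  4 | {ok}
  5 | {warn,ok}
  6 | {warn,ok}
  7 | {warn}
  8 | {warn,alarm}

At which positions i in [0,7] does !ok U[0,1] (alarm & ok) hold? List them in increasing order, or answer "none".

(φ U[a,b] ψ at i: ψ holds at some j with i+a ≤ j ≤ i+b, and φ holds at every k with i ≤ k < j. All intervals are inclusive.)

2, 3

Evaluate at each i in [0,7]:
  i=0: ✗ (no rhs in [0,1])
  i=1: ✗ (no rhs in [1,2])
  i=2: ✓ (rhs at j=3; lhs holds on [2,2])
  i=3: ✓ (rhs at j=3)
  i=4: ✗ (no rhs in [4,5])
  i=5: ✗ (no rhs in [5,6])
  i=6: ✗ (no rhs in [6,7])
  i=7: ✗ (no rhs in [7,8])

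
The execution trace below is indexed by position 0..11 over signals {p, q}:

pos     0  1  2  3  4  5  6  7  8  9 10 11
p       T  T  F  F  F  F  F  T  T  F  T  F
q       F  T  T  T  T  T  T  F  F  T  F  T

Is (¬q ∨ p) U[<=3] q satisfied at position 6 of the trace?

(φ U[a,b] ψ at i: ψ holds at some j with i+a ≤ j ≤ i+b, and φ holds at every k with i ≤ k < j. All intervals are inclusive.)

Need some j in [6,9] with q, and (¬q ∨ p) at every k in [6,j-1].
  j=6: q holds; no prefix to check → satisfied.

Holds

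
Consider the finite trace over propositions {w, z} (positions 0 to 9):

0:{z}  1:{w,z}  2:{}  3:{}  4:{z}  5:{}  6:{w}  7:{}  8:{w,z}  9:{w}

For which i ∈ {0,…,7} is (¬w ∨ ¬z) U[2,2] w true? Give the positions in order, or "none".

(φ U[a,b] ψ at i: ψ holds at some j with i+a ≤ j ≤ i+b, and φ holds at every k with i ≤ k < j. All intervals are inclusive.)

4, 6

Evaluate at each i in [0,7]:
  i=0: ✗ (no rhs in [2,2])
  i=1: ✗ (no rhs in [3,3])
  i=2: ✗ (no rhs in [4,4])
  i=3: ✗ (no rhs in [5,5])
  i=4: ✓ (rhs at j=6; lhs holds on [4,5])
  i=5: ✗ (no rhs in [7,7])
  i=6: ✓ (rhs at j=8; lhs holds on [6,7])
  i=7: ✗ (lhs fails at k=8 before rhs at j=9)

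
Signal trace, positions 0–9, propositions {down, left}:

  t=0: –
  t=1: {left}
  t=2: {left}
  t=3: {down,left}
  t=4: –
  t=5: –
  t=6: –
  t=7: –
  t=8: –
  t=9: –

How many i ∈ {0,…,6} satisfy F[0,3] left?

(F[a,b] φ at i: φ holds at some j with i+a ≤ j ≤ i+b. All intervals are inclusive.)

4

Evaluate at each i in [0,6]:
  i=0: ✓ (witness j=1)
  i=1: ✓ (witness j=1)
  i=2: ✓ (witness j=2)
  i=3: ✓ (witness j=3)
  i=4: ✗ (none in [4,7])
  i=5: ✗ (none in [5,8])
  i=6: ✗ (none in [6,9])
Positions where it holds: {0, 1, 2, 3} → 4.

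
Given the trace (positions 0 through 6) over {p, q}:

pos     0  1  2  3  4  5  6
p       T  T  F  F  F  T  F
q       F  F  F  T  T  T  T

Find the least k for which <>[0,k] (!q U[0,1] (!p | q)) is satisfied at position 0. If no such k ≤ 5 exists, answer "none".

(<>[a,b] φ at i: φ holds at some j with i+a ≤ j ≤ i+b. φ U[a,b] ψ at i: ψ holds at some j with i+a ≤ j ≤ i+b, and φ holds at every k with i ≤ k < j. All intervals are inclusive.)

1

Scan j = 0,1,… for (!q U[0,1] (!p | q)):
  j=0: fails
  j=1: holds
First hit at j=1, so smallest k = 1-0 = 1.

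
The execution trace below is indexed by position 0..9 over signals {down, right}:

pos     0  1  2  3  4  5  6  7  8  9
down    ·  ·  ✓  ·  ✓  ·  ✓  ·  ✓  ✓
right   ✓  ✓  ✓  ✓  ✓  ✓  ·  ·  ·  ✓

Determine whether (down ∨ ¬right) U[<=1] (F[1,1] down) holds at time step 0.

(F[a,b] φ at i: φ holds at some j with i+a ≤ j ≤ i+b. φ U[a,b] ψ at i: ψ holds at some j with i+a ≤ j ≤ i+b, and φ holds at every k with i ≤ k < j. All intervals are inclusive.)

Need some j in [0,1] with F[1,1] down, and (down ∨ ¬right) at every k in [0,j-1].
  j=0: F[1,1] down — fails (none in [1,1]).
  j=1: F[1,1] down holds, but (down ∨ ¬right) fails at k=0 → not this j.
No j in the window works → until fails.

Does not hold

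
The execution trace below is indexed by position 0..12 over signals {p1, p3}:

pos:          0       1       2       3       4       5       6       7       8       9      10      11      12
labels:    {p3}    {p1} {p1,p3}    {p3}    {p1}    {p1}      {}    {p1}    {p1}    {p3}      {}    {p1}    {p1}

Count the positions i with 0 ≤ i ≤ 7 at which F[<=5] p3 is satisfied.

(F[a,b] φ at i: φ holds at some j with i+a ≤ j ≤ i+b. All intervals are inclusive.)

8

Evaluate at each i in [0,7]:
  i=0: ✓ (witness j=0)
  i=1: ✓ (witness j=2)
  i=2: ✓ (witness j=2)
  i=3: ✓ (witness j=3)
  i=4: ✓ (witness j=9)
  i=5: ✓ (witness j=9)
  i=6: ✓ (witness j=9)
  i=7: ✓ (witness j=9)
Positions where it holds: {0, 1, 2, 3, 4, 5, 6, 7} → 8.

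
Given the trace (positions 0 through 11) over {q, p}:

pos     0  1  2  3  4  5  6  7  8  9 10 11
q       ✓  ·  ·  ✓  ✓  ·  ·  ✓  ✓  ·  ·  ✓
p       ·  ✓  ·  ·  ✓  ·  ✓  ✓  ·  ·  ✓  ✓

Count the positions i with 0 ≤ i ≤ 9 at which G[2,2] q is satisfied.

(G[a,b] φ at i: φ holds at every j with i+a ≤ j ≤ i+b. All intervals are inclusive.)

5

Evaluate at each i in [0,9]:
  i=0: ✗ (fails at j=2)
  i=1: ✓ (all of [3,3])
  i=2: ✓ (all of [4,4])
  i=3: ✗ (fails at j=5)
  i=4: ✗ (fails at j=6)
  i=5: ✓ (all of [7,7])
  i=6: ✓ (all of [8,8])
  i=7: ✗ (fails at j=9)
  i=8: ✗ (fails at j=10)
  i=9: ✓ (all of [11,11])
Positions where it holds: {1, 2, 5, 6, 9} → 5.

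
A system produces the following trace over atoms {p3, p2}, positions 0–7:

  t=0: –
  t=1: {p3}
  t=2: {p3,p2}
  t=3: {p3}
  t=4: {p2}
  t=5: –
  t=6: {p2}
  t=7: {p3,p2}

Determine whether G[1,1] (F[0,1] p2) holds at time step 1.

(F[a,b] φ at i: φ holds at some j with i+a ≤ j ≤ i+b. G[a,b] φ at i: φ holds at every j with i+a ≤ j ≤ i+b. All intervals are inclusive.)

Check F[0,1] p2 at every j in [2,2]:
  j=2: holds (witness at 2)
All positions satisfy it → formula holds.

True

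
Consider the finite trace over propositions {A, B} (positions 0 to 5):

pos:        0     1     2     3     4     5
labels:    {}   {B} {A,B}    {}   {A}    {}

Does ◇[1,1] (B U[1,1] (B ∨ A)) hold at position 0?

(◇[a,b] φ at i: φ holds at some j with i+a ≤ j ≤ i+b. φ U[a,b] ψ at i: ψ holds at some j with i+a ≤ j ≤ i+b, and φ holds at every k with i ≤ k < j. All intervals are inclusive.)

True

Check (B U[1,1] (B ∨ A)) at each j in [1,1]:
  j=1: holds
Found at j=1 → formula holds.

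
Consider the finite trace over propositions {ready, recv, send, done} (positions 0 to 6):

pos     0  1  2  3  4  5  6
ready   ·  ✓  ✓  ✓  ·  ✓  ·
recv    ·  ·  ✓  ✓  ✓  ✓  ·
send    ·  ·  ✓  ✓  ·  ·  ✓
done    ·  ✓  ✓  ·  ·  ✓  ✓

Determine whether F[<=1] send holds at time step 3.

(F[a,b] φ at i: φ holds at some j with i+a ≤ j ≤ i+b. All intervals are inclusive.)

Check send at each j in [3,4]:
  j=3: true
  j=4: false
Found at j=3 → formula holds.

Yes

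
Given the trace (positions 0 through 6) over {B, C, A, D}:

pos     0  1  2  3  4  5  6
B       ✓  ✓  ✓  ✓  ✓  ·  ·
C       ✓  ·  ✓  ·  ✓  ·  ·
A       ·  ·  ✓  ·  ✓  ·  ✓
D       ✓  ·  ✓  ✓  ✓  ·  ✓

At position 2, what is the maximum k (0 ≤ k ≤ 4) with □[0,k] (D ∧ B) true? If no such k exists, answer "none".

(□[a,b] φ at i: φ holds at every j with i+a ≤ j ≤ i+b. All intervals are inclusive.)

2

(D ∧ B) must hold from j=2 onward; find where it first fails.
  j=2: holds
  j=3: holds
  j=4: holds
  j=5: fails
Holds on [2,4], so largest k = 2.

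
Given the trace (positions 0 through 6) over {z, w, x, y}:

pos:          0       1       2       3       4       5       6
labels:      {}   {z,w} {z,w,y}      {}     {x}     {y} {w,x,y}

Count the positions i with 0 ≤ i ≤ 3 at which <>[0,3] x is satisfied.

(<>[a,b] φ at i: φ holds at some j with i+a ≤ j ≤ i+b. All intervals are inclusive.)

Evaluate at each i in [0,3]:
  i=0: ✗ (none in [0,3])
  i=1: ✓ (witness j=4)
  i=2: ✓ (witness j=4)
  i=3: ✓ (witness j=4)
Positions where it holds: {1, 2, 3} → 3.

3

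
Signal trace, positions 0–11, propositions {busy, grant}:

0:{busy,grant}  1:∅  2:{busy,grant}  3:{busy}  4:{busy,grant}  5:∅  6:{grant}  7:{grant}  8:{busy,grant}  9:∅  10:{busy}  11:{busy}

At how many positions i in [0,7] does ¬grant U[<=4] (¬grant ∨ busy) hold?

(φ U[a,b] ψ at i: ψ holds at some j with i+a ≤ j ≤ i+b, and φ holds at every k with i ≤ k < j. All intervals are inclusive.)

Evaluate at each i in [0,7]:
  i=0: ✓ (rhs at j=0)
  i=1: ✓ (rhs at j=1)
  i=2: ✓ (rhs at j=2)
  i=3: ✓ (rhs at j=3)
  i=4: ✓ (rhs at j=4)
  i=5: ✓ (rhs at j=5)
  i=6: ✗ (lhs fails at k=6 before rhs at j=8)
  i=7: ✗ (lhs fails at k=7 before rhs at j=8)
Positions where it holds: {0, 1, 2, 3, 4, 5} → 6.

6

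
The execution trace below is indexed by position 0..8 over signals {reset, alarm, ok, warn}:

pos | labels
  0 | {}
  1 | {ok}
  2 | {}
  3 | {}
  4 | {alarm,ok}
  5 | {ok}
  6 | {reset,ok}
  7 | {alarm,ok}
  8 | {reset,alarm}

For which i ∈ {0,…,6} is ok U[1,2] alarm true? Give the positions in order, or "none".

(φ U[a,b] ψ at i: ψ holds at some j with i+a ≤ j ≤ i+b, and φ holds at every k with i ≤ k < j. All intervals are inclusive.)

5, 6

Evaluate at each i in [0,6]:
  i=0: ✗ (no rhs in [1,2])
  i=1: ✗ (no rhs in [2,3])
  i=2: ✗ (lhs fails at k=2 before rhs at j=4)
  i=3: ✗ (lhs fails at k=3 before rhs at j=4)
  i=4: ✗ (no rhs in [5,6])
  i=5: ✓ (rhs at j=7; lhs holds on [5,6])
  i=6: ✓ (rhs at j=7; lhs holds on [6,6])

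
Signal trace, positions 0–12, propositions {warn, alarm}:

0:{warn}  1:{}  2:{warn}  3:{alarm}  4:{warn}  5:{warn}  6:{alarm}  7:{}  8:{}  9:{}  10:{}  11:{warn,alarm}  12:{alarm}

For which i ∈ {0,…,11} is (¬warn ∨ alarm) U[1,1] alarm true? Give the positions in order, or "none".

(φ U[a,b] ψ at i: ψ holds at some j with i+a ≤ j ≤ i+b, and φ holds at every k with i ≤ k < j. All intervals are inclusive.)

10, 11

Evaluate at each i in [0,11]:
  i=0: ✗ (no rhs in [1,1])
  i=1: ✗ (no rhs in [2,2])
  i=2: ✗ (lhs fails at k=2 before rhs at j=3)
  i=3: ✗ (no rhs in [4,4])
  i=4: ✗ (no rhs in [5,5])
  i=5: ✗ (lhs fails at k=5 before rhs at j=6)
  i=6: ✗ (no rhs in [7,7])
  i=7: ✗ (no rhs in [8,8])
  i=8: ✗ (no rhs in [9,9])
  i=9: ✗ (no rhs in [10,10])
  i=10: ✓ (rhs at j=11; lhs holds on [10,10])
  i=11: ✓ (rhs at j=12; lhs holds on [11,11])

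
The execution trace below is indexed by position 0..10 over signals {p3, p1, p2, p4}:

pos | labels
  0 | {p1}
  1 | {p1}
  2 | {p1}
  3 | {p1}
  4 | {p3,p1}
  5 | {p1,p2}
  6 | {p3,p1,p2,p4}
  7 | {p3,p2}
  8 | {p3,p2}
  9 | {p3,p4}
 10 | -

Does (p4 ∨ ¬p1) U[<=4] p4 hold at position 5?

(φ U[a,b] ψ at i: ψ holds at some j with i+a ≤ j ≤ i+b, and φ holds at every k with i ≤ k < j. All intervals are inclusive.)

No

Need some j in [5,9] with p4, and (p4 ∨ ¬p1) at every k in [5,j-1].
  j=5: p4 false.
  j=6: p4 holds, but (p4 ∨ ¬p1) fails at k=5 → not this j.
  j=7: p4 false.
  j=8: p4 false.
  j=9: p4 holds, but (p4 ∨ ¬p1) fails at k=5 → not this j.
No j in the window works → until fails.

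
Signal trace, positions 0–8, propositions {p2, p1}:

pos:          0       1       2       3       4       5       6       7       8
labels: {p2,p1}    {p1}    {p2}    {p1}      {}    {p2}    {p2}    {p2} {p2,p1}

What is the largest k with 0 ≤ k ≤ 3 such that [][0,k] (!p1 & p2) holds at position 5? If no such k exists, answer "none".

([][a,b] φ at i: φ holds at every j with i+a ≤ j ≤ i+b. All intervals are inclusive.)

(!p1 & p2) must hold from j=5 onward; find where it first fails.
  j=5: holds
  j=6: holds
  j=7: holds
  j=8: fails
Holds on [5,7], so largest k = 2.

2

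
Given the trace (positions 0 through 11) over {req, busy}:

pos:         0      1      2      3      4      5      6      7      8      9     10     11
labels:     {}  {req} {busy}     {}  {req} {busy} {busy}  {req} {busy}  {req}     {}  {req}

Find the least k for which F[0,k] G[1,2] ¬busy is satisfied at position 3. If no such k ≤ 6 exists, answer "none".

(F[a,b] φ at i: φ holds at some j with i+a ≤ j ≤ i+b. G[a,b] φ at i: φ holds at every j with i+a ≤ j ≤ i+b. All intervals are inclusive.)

Scan j = 3,4,… for G[1,2] ¬busy:
  j=3: fails
  j=4: fails
  j=5: fails
  j=6: fails
  j=7: fails
  j=8: holds
First hit at j=8, so smallest k = 8-3 = 5.

5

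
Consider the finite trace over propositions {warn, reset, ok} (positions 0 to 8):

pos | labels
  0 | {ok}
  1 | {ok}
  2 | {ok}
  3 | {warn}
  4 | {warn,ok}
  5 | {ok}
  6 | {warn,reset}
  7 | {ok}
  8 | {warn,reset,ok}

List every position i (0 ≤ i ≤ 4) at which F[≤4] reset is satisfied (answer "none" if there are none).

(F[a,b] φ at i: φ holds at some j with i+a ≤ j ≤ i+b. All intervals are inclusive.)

2, 3, 4

Evaluate at each i in [0,4]:
  i=0: ✗ (none in [0,4])
  i=1: ✗ (none in [1,5])
  i=2: ✓ (witness j=6)
  i=3: ✓ (witness j=6)
  i=4: ✓ (witness j=6)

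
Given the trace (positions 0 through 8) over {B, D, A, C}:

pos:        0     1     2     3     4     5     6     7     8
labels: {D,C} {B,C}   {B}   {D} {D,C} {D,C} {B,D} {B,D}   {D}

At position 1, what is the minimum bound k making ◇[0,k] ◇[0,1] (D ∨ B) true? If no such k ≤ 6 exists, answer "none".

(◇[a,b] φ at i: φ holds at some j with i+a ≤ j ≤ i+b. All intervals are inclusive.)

0

Scan j = 1,2,… for ◇[0,1] (D ∨ B):
  j=1: holds
First hit at j=1, so smallest k = 1-1 = 0.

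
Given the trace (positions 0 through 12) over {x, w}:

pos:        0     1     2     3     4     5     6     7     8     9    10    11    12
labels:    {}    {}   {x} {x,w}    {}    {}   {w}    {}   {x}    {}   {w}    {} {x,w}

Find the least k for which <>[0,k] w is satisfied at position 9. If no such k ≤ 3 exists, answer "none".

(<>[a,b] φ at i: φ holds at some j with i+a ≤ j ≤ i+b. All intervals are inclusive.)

1

Scan j = 9,10,… for w:
  j=9: fails
  j=10: holds
First hit at j=10, so smallest k = 10-9 = 1.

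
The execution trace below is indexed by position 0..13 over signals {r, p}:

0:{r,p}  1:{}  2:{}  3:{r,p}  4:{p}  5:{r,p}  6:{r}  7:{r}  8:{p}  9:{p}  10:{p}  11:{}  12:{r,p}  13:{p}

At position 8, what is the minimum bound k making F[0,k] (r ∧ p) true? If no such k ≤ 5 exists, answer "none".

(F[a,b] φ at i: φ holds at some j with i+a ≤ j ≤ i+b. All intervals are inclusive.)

Scan j = 8,9,… for (r ∧ p):
  j=8: fails
  j=9: fails
  j=10: fails
  j=11: fails
  j=12: holds
First hit at j=12, so smallest k = 12-8 = 4.

4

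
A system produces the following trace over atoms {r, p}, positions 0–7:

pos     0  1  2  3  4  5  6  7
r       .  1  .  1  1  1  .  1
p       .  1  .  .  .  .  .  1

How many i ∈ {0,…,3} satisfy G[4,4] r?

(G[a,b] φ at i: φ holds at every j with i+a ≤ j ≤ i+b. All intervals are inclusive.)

3

Evaluate at each i in [0,3]:
  i=0: ✓ (all of [4,4])
  i=1: ✓ (all of [5,5])
  i=2: ✗ (fails at j=6)
  i=3: ✓ (all of [7,7])
Positions where it holds: {0, 1, 3} → 3.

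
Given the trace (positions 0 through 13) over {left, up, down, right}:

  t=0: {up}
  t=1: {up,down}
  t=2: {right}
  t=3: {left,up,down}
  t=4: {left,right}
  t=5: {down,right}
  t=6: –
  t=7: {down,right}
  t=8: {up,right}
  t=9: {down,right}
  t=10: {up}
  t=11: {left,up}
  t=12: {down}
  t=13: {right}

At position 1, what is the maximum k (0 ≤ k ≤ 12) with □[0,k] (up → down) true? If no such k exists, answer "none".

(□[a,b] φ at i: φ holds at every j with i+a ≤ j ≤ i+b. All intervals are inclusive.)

6

(up → down) must hold from j=1 onward; find where it first fails.
  j=1: holds
  j=2: holds
  j=3: holds
  j=4: holds
  j=5: holds
  j=6: holds
  j=7: holds
  j=8: fails
Holds on [1,7], so largest k = 6.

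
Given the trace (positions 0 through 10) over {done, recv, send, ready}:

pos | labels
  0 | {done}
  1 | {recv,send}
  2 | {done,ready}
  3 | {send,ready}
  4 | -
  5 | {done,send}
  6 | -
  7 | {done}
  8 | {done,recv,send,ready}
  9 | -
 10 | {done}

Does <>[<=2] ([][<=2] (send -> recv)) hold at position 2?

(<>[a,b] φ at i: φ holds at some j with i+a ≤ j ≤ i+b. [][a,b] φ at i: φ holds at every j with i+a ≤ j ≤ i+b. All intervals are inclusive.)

Check [][<=2] (send -> recv) at each j in [2,4]:
  j=2: fails at 3
  j=3: fails at 3
  j=4: fails at 5
No position in the window satisfies it → formula fails.

False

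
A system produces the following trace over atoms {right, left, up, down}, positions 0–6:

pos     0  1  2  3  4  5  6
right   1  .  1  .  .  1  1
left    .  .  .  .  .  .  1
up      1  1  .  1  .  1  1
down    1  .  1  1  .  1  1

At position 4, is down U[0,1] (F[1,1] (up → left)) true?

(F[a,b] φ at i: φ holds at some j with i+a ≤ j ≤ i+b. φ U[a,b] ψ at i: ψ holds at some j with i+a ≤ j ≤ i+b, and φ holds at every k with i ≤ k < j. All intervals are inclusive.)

False

Need some j in [4,5] with F[1,1] (up → left), and down at every k in [4,j-1].
  j=4: F[1,1] (up → left) — fails (none in [5,5]).
  j=5: F[1,1] (up → left) holds, but down fails at k=4 → not this j.
No j in the window works → until fails.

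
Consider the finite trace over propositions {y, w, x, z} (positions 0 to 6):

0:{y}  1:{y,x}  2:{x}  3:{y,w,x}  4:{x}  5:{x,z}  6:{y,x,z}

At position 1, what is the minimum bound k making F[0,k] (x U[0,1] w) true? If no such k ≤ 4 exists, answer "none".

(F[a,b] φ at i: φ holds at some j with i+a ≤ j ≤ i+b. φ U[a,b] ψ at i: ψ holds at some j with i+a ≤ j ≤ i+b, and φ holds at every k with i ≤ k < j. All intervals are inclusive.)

Scan j = 1,2,… for (x U[0,1] w):
  j=1: fails
  j=2: holds
First hit at j=2, so smallest k = 2-1 = 1.

1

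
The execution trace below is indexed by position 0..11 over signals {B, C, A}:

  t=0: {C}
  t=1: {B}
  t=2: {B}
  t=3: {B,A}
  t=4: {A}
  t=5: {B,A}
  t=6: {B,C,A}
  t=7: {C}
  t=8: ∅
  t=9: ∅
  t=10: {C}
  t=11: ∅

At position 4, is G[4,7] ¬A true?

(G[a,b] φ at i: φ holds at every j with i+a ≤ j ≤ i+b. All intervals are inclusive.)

Yes

Check ¬A at every j in [8,11]:
  j=8: true
  j=9: true
  j=10: true
  j=11: true
All positions satisfy it → formula holds.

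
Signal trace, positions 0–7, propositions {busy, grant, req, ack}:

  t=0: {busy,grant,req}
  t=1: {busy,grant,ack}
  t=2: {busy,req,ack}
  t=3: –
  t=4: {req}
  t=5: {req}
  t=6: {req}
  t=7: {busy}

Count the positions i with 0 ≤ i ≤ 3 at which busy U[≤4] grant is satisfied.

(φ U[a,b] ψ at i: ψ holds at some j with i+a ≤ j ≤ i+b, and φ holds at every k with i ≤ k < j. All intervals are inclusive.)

Evaluate at each i in [0,3]:
  i=0: ✓ (rhs at j=0)
  i=1: ✓ (rhs at j=1)
  i=2: ✗ (no rhs in [2,6])
  i=3: ✗ (no rhs in [3,7])
Positions where it holds: {0, 1} → 2.

2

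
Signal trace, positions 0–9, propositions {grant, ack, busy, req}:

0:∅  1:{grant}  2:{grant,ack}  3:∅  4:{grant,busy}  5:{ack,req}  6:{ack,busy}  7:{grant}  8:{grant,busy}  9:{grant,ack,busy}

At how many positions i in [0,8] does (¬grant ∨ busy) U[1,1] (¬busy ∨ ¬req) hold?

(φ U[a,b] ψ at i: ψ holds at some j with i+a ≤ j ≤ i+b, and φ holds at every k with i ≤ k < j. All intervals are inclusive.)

6

Evaluate at each i in [0,8]:
  i=0: ✓ (rhs at j=1; lhs holds on [0,0])
  i=1: ✗ (lhs fails at k=1 before rhs at j=2)
  i=2: ✗ (lhs fails at k=2 before rhs at j=3)
  i=3: ✓ (rhs at j=4; lhs holds on [3,3])
  i=4: ✓ (rhs at j=5; lhs holds on [4,4])
  i=5: ✓ (rhs at j=6; lhs holds on [5,5])
  i=6: ✓ (rhs at j=7; lhs holds on [6,6])
  i=7: ✗ (lhs fails at k=7 before rhs at j=8)
  i=8: ✓ (rhs at j=9; lhs holds on [8,8])
Positions where it holds: {0, 3, 4, 5, 6, 8} → 6.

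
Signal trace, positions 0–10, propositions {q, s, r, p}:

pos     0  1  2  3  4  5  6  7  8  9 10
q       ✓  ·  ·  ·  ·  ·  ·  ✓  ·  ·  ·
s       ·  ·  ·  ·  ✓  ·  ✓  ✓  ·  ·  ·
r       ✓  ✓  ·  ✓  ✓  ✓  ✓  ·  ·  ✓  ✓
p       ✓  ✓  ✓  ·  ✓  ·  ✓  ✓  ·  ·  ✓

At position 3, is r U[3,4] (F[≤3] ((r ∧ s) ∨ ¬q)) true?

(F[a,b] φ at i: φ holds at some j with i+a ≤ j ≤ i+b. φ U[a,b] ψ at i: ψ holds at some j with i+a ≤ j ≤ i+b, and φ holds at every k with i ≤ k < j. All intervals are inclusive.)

Need some j in [6,7] with F[≤3] ((r ∧ s) ∨ ¬q), and r at every k in [3,j-1].
  j=6: F[≤3] ((r ∧ s) ∨ ¬q) holds; r holds at every k in [3,5] → satisfied.

Yes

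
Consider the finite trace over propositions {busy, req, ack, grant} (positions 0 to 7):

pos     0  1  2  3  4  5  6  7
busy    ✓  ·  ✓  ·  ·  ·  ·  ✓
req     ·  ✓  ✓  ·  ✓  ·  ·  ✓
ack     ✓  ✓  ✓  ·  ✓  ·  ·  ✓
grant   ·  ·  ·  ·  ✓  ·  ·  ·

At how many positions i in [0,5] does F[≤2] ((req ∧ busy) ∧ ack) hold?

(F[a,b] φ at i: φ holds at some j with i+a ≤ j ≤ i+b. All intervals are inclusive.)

4

Evaluate at each i in [0,5]:
  i=0: ✓ (witness j=2)
  i=1: ✓ (witness j=2)
  i=2: ✓ (witness j=2)
  i=3: ✗ (none in [3,5])
  i=4: ✗ (none in [4,6])
  i=5: ✓ (witness j=7)
Positions where it holds: {0, 1, 2, 5} → 4.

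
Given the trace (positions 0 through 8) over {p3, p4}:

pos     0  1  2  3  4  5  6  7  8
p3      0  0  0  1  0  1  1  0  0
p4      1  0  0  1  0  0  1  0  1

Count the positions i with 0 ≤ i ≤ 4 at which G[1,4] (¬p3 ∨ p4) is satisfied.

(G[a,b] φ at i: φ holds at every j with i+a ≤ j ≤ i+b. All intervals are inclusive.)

1

Evaluate at each i in [0,4]:
  i=0: ✓ (all of [1,4])
  i=1: ✗ (fails at j=5)
  i=2: ✗ (fails at j=5)
  i=3: ✗ (fails at j=5)
  i=4: ✗ (fails at j=5)
Positions where it holds: {0} → 1.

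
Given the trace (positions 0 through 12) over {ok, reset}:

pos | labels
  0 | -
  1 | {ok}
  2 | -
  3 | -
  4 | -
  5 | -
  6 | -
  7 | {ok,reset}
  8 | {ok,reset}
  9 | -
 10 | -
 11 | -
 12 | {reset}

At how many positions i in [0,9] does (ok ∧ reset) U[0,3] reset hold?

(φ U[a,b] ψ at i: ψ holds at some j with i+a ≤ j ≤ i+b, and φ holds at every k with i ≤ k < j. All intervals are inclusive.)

2

Evaluate at each i in [0,9]:
  i=0: ✗ (no rhs in [0,3])
  i=1: ✗ (no rhs in [1,4])
  i=2: ✗ (no rhs in [2,5])
  i=3: ✗ (no rhs in [3,6])
  i=4: ✗ (lhs fails at k=4 before rhs at j=7)
  i=5: ✗ (lhs fails at k=5 before rhs at j=7)
  i=6: ✗ (lhs fails at k=6 before rhs at j=7)
  i=7: ✓ (rhs at j=7)
  i=8: ✓ (rhs at j=8)
  i=9: ✗ (lhs fails at k=9 before rhs at j=12)
Positions where it holds: {7, 8} → 2.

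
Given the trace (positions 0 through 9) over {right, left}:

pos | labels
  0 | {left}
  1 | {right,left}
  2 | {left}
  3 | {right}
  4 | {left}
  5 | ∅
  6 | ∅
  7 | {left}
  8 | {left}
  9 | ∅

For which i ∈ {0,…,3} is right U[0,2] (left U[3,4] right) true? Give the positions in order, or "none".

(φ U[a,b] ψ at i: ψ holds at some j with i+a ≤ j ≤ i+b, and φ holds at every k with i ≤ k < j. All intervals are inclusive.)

0

Evaluate at each i in [0,3]:
  i=0: ✓ (rhs at j=0)
  i=1: ✗ (no rhs in [1,3])
  i=2: ✗ (no rhs in [2,4])
  i=3: ✗ (no rhs in [3,5])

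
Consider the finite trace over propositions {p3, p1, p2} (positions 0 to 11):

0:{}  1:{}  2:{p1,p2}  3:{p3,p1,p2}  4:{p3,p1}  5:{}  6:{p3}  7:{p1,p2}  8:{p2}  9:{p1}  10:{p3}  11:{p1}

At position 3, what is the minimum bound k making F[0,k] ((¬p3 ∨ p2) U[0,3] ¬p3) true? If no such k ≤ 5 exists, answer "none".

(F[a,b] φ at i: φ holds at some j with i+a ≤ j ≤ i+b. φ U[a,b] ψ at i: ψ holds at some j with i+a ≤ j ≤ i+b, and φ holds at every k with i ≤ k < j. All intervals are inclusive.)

Scan j = 3,4,… for ((¬p3 ∨ p2) U[0,3] ¬p3):
  j=3: fails
  j=4: fails
  j=5: holds
First hit at j=5, so smallest k = 5-3 = 2.

2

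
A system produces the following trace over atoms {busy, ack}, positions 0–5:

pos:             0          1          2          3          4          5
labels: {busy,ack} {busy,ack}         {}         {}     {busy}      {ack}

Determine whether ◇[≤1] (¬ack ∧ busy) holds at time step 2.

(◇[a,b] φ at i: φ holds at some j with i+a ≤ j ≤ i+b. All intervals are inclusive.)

Check (¬ack ∧ busy) at each j in [2,3]:
  j=2: false
  j=3: false
No position in the window satisfies it → formula fails.

False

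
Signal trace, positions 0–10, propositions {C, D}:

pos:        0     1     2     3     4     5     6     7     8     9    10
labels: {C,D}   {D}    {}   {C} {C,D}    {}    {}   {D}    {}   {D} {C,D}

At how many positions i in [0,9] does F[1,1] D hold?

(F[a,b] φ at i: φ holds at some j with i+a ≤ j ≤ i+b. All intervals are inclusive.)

5

Evaluate at each i in [0,9]:
  i=0: ✓ (witness j=1)
  i=1: ✗ (none in [2,2])
  i=2: ✗ (none in [3,3])
  i=3: ✓ (witness j=4)
  i=4: ✗ (none in [5,5])
  i=5: ✗ (none in [6,6])
  i=6: ✓ (witness j=7)
  i=7: ✗ (none in [8,8])
  i=8: ✓ (witness j=9)
  i=9: ✓ (witness j=10)
Positions where it holds: {0, 3, 6, 8, 9} → 5.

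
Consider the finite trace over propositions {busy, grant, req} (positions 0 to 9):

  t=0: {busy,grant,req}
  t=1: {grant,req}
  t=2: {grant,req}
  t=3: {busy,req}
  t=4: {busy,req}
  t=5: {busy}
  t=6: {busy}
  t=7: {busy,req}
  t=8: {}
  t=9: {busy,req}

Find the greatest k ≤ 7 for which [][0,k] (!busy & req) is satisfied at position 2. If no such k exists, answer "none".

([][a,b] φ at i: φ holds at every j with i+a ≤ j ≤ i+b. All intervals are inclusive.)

0

(!busy & req) must hold from j=2 onward; find where it first fails.
  j=2: holds
  j=3: fails
Holds on [2,2], so largest k = 0.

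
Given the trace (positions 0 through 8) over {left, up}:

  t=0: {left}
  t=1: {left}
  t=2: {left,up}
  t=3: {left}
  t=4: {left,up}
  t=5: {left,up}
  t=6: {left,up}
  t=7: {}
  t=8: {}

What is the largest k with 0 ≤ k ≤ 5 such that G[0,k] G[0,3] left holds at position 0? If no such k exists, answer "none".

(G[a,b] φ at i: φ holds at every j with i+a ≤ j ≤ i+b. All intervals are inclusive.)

G[0,3] left must hold from j=0 onward; find where it first fails.
  j=0: holds
  j=1: holds
  j=2: holds
  j=3: holds
  j=4: fails
Holds on [0,3], so largest k = 3.

3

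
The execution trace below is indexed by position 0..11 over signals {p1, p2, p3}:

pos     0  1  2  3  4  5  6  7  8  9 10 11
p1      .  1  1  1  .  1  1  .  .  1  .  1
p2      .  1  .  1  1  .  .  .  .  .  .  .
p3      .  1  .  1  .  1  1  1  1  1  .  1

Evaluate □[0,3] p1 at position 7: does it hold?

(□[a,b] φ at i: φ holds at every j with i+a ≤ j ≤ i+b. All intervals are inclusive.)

Does not hold

Check p1 at every j in [7,10]:
  j=7: false
  j=8: false
  j=9: true
  j=10: false
Fails at j=7 → formula fails.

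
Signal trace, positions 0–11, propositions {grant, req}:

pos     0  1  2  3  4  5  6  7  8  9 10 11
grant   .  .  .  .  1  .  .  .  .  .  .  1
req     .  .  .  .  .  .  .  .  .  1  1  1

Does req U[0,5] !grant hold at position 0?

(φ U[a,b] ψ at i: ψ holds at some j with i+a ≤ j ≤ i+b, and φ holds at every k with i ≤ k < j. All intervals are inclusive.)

Need some j in [0,5] with !grant, and req at every k in [0,j-1].
  j=0: !grant holds; no prefix to check → satisfied.

Yes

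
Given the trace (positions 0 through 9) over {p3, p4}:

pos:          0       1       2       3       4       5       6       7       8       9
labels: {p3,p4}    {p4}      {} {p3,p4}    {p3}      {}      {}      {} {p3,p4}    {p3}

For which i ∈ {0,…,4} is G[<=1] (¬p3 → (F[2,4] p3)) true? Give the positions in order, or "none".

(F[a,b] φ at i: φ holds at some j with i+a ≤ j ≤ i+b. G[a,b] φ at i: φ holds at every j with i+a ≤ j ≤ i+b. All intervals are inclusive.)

0, 1, 2, 3, 4

Evaluate at each i in [0,4]:
  i=0: ✓ (all of [0,1])
  i=1: ✓ (all of [1,2])
  i=2: ✓ (all of [2,3])
  i=3: ✓ (all of [3,4])
  i=4: ✓ (all of [4,5])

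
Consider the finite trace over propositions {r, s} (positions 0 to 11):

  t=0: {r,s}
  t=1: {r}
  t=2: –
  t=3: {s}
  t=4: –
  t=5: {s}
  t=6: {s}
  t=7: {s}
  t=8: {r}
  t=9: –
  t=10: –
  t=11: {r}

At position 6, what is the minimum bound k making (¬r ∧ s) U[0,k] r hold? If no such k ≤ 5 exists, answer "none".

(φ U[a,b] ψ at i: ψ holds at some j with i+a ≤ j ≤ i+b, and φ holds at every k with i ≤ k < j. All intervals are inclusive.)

2

Need earliest j ≥ 6 with r, and (¬r ∧ s) at every k in [6,j-1].
  j=6: rhs fails.
  j=7: rhs fails.
  j=8: rhs holds; lhs holds on [6,7]. k = 2.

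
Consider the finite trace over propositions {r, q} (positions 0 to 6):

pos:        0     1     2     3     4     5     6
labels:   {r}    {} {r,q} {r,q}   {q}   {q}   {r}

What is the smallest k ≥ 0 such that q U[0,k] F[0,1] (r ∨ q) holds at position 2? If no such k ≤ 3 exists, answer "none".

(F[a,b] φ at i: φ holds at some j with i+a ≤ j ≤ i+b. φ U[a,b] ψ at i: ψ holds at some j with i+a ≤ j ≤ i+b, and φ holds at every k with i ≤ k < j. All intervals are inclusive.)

Need earliest j ≥ 2 with F[0,1] (r ∨ q), and q at every k in [2,j-1].
  j=2: rhs holds (empty prefix). k = 0.

0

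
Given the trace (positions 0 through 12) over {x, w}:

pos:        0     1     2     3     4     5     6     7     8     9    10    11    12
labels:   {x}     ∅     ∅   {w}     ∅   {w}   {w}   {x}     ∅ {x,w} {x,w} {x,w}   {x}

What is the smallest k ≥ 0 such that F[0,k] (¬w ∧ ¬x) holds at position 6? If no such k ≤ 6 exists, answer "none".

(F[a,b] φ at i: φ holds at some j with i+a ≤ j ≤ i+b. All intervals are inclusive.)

2

Scan j = 6,7,… for (¬w ∧ ¬x):
  j=6: fails
  j=7: fails
  j=8: holds
First hit at j=8, so smallest k = 8-6 = 2.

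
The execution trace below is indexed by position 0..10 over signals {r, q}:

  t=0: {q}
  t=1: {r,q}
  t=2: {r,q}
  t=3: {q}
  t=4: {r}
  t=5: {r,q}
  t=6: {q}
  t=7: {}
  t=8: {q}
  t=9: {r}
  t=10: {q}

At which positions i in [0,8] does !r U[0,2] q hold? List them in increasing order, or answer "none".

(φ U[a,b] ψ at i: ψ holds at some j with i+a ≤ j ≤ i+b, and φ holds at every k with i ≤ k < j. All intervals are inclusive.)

Evaluate at each i in [0,8]:
  i=0: ✓ (rhs at j=0)
  i=1: ✓ (rhs at j=1)
  i=2: ✓ (rhs at j=2)
  i=3: ✓ (rhs at j=3)
  i=4: ✗ (lhs fails at k=4 before rhs at j=5)
  i=5: ✓ (rhs at j=5)
  i=6: ✓ (rhs at j=6)
  i=7: ✓ (rhs at j=8; lhs holds on [7,7])
  i=8: ✓ (rhs at j=8)

0, 1, 2, 3, 5, 6, 7, 8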